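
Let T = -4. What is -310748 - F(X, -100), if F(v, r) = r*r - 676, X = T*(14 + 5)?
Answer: -320072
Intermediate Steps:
X = -76 (X = -4*(14 + 5) = -4*19 = -76)
F(v, r) = -676 + r² (F(v, r) = r² - 676 = -676 + r²)
-310748 - F(X, -100) = -310748 - (-676 + (-100)²) = -310748 - (-676 + 10000) = -310748 - 1*9324 = -310748 - 9324 = -320072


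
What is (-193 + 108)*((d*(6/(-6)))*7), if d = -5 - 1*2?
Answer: -4165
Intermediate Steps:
d = -7 (d = -5 - 2 = -7)
(-193 + 108)*((d*(6/(-6)))*7) = (-193 + 108)*(-42/(-6)*7) = -85*(-42*(-1)/6)*7 = -85*(-7*(-1))*7 = -595*7 = -85*49 = -4165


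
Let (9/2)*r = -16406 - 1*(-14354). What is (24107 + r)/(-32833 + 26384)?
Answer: -23651/6449 ≈ -3.6674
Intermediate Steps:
r = -456 (r = 2*(-16406 - 1*(-14354))/9 = 2*(-16406 + 14354)/9 = (2/9)*(-2052) = -456)
(24107 + r)/(-32833 + 26384) = (24107 - 456)/(-32833 + 26384) = 23651/(-6449) = 23651*(-1/6449) = -23651/6449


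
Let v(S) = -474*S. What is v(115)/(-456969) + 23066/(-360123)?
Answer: 3029952592/54855015729 ≈ 0.055236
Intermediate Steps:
v(115)/(-456969) + 23066/(-360123) = -474*115/(-456969) + 23066/(-360123) = -54510*(-1/456969) + 23066*(-1/360123) = 18170/152323 - 23066/360123 = 3029952592/54855015729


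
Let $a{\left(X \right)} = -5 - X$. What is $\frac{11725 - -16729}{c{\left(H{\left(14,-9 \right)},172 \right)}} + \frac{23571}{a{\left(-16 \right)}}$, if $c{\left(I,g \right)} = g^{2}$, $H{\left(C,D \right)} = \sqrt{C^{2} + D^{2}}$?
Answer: $\frac{348818729}{162712} \approx 2143.8$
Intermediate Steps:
$\frac{11725 - -16729}{c{\left(H{\left(14,-9 \right)},172 \right)}} + \frac{23571}{a{\left(-16 \right)}} = \frac{11725 - -16729}{172^{2}} + \frac{23571}{-5 - -16} = \frac{11725 + 16729}{29584} + \frac{23571}{-5 + 16} = 28454 \cdot \frac{1}{29584} + \frac{23571}{11} = \frac{14227}{14792} + 23571 \cdot \frac{1}{11} = \frac{14227}{14792} + \frac{23571}{11} = \frac{348818729}{162712}$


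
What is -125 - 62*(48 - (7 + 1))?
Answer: -2605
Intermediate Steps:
-125 - 62*(48 - (7 + 1)) = -125 - 62*(48 - 1*8) = -125 - 62*(48 - 8) = -125 - 62*40 = -125 - 2480 = -2605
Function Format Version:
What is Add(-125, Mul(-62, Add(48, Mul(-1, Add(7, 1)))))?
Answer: -2605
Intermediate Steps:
Add(-125, Mul(-62, Add(48, Mul(-1, Add(7, 1))))) = Add(-125, Mul(-62, Add(48, Mul(-1, 8)))) = Add(-125, Mul(-62, Add(48, -8))) = Add(-125, Mul(-62, 40)) = Add(-125, -2480) = -2605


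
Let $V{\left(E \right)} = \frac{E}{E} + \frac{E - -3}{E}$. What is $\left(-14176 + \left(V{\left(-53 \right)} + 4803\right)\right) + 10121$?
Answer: $\frac{39747}{53} \approx 749.94$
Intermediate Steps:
$V{\left(E \right)} = 1 + \frac{3 + E}{E}$ ($V{\left(E \right)} = 1 + \frac{E + 3}{E} = 1 + \frac{3 + E}{E}$)
$\left(-14176 + \left(V{\left(-53 \right)} + 4803\right)\right) + 10121 = \left(-14176 + \left(\left(2 + \frac{3}{-53}\right) + 4803\right)\right) + 10121 = \left(-14176 + \left(\left(2 + 3 \left(- \frac{1}{53}\right)\right) + 4803\right)\right) + 10121 = \left(-14176 + \left(\left(2 - \frac{3}{53}\right) + 4803\right)\right) + 10121 = \left(-14176 + \left(\frac{103}{53} + 4803\right)\right) + 10121 = \left(-14176 + \frac{254662}{53}\right) + 10121 = - \frac{496666}{53} + 10121 = \frac{39747}{53}$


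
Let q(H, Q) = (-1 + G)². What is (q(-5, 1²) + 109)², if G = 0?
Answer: 12100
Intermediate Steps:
q(H, Q) = 1 (q(H, Q) = (-1 + 0)² = (-1)² = 1)
(q(-5, 1²) + 109)² = (1 + 109)² = 110² = 12100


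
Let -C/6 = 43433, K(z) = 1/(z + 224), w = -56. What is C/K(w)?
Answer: -43780464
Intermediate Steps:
K(z) = 1/(224 + z)
C = -260598 (C = -6*43433 = -260598)
C/K(w) = -260598/(1/(224 - 56)) = -260598/(1/168) = -260598/1/168 = -260598*168 = -43780464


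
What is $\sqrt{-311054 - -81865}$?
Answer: $i \sqrt{229189} \approx 478.74 i$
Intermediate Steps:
$\sqrt{-311054 - -81865} = \sqrt{-311054 + \left(-50535 + 132400\right)} = \sqrt{-311054 + 81865} = \sqrt{-229189} = i \sqrt{229189}$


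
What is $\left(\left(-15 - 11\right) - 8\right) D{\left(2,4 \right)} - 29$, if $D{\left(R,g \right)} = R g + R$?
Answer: $-369$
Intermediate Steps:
$D{\left(R,g \right)} = R + R g$
$\left(\left(-15 - 11\right) - 8\right) D{\left(2,4 \right)} - 29 = \left(\left(-15 - 11\right) - 8\right) 2 \left(1 + 4\right) - 29 = \left(-26 - 8\right) 2 \cdot 5 - 29 = \left(-34\right) 10 - 29 = -340 - 29 = -369$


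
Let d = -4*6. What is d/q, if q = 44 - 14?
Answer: -⅘ ≈ -0.80000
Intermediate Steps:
q = 30
d = -24
d/q = -24/30 = -24*1/30 = -⅘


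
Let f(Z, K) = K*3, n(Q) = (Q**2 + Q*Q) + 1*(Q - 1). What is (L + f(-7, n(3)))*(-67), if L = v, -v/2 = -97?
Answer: -17018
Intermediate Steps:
v = 194 (v = -2*(-97) = 194)
L = 194
n(Q) = -1 + Q + 2*Q**2 (n(Q) = (Q**2 + Q**2) + 1*(-1 + Q) = 2*Q**2 + (-1 + Q) = -1 + Q + 2*Q**2)
f(Z, K) = 3*K
(L + f(-7, n(3)))*(-67) = (194 + 3*(-1 + 3 + 2*3**2))*(-67) = (194 + 3*(-1 + 3 + 2*9))*(-67) = (194 + 3*(-1 + 3 + 18))*(-67) = (194 + 3*20)*(-67) = (194 + 60)*(-67) = 254*(-67) = -17018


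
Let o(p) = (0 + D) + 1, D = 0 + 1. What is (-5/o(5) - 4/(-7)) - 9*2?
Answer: -279/14 ≈ -19.929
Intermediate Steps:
D = 1
o(p) = 2 (o(p) = (0 + 1) + 1 = 1 + 1 = 2)
(-5/o(5) - 4/(-7)) - 9*2 = (-5/2 - 4/(-7)) - 9*2 = (-5*½ - 4*(-⅐)) - 18 = (-5/2 + 4/7) - 18 = -27/14 - 18 = -279/14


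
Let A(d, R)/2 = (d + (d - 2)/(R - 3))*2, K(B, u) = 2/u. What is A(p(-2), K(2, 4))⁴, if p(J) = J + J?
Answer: 1048576/625 ≈ 1677.7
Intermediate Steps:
p(J) = 2*J
A(d, R) = 4*d + 4*(-2 + d)/(-3 + R) (A(d, R) = 2*((d + (d - 2)/(R - 3))*2) = 2*((d + (-2 + d)/(-3 + R))*2) = 2*(2*d + 2*(-2 + d)/(-3 + R)) = 4*d + 4*(-2 + d)/(-3 + R))
A(p(-2), K(2, 4))⁴ = (4*(-2 - 4*(-2) + (2/4)*(2*(-2)))/(-3 + 2/4))⁴ = (4*(-2 - 2*(-4) + (2*(¼))*(-4))/(-3 + 2*(¼)))⁴ = (4*(-2 + 8 + (½)*(-4))/(-3 + ½))⁴ = (4*(-2 + 8 - 2)/(-5/2))⁴ = (4*(-⅖)*4)⁴ = (-32/5)⁴ = 1048576/625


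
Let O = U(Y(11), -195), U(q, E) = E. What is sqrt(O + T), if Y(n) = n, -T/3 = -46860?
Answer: 7*sqrt(2865) ≈ 374.68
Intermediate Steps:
T = 140580 (T = -3*(-46860) = 140580)
O = -195
sqrt(O + T) = sqrt(-195 + 140580) = sqrt(140385) = 7*sqrt(2865)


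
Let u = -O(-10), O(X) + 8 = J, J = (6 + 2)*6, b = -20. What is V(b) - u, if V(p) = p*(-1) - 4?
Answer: 56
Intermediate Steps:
V(p) = -4 - p (V(p) = -p - 4 = -4 - p)
J = 48 (J = 8*6 = 48)
O(X) = 40 (O(X) = -8 + 48 = 40)
u = -40 (u = -1*40 = -40)
V(b) - u = (-4 - 1*(-20)) - 1*(-40) = (-4 + 20) + 40 = 16 + 40 = 56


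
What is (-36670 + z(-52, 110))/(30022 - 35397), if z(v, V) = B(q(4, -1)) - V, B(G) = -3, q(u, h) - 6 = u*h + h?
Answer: 36783/5375 ≈ 6.8433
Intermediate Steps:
q(u, h) = 6 + h + h*u (q(u, h) = 6 + (u*h + h) = 6 + (h*u + h) = 6 + (h + h*u) = 6 + h + h*u)
z(v, V) = -3 - V
(-36670 + z(-52, 110))/(30022 - 35397) = (-36670 + (-3 - 1*110))/(30022 - 35397) = (-36670 + (-3 - 110))/(-5375) = (-36670 - 113)*(-1/5375) = -36783*(-1/5375) = 36783/5375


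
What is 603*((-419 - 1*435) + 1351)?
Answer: 299691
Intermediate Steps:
603*((-419 - 1*435) + 1351) = 603*((-419 - 435) + 1351) = 603*(-854 + 1351) = 603*497 = 299691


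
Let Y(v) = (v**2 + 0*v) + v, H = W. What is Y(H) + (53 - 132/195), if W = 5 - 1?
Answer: 4701/65 ≈ 72.323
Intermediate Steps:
W = 4
H = 4
Y(v) = v + v**2 (Y(v) = (v**2 + 0) + v = v**2 + v = v + v**2)
Y(H) + (53 - 132/195) = 4*(1 + 4) + (53 - 132/195) = 4*5 + (53 - 132*1/195) = 20 + (53 - 44/65) = 20 + 3401/65 = 4701/65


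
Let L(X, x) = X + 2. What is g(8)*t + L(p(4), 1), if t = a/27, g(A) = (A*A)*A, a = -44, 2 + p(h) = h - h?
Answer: -22528/27 ≈ -834.37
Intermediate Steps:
p(h) = -2 (p(h) = -2 + (h - h) = -2 + 0 = -2)
L(X, x) = 2 + X
g(A) = A**3 (g(A) = A**2*A = A**3)
t = -44/27 ≈ -1.6296
g(8)*t + L(p(4), 1) = 8**3*(-44/27) + (2 - 2) = 512*(-44/27) + 0 = -22528/27 + 0 = -22528/27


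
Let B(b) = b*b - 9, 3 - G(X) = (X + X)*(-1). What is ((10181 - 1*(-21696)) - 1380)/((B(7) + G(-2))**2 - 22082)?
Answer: -30497/20561 ≈ -1.4832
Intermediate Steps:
G(X) = 3 + 2*X (G(X) = 3 - (X + X)*(-1) = 3 - 2*X*(-1) = 3 - (-2)*X = 3 + 2*X)
B(b) = -9 + b**2 (B(b) = b**2 - 9 = -9 + b**2)
((10181 - 1*(-21696)) - 1380)/((B(7) + G(-2))**2 - 22082) = ((10181 - 1*(-21696)) - 1380)/(((-9 + 7**2) + (3 + 2*(-2)))**2 - 22082) = ((10181 + 21696) - 1380)/(((-9 + 49) + (3 - 4))**2 - 22082) = (31877 - 1380)/((40 - 1)**2 - 22082) = 30497/(39**2 - 22082) = 30497/(1521 - 22082) = 30497/(-20561) = 30497*(-1/20561) = -30497/20561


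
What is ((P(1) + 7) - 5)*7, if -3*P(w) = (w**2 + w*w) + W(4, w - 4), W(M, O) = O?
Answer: 49/3 ≈ 16.333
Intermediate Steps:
P(w) = 4/3 - 2*w**2/3 - w/3 (P(w) = -((w**2 + w*w) + (w - 4))/3 = -((w**2 + w**2) + (-4 + w))/3 = -(2*w**2 + (-4 + w))/3 = -(-4 + w + 2*w**2)/3 = 4/3 - 2*w**2/3 - w/3)
((P(1) + 7) - 5)*7 = (((4/3 - 2/3*1**2 - 1/3*1) + 7) - 5)*7 = (((4/3 - 2/3*1 - 1/3) + 7) - 5)*7 = (((4/3 - 2/3 - 1/3) + 7) - 5)*7 = ((1/3 + 7) - 5)*7 = (22/3 - 5)*7 = (7/3)*7 = 49/3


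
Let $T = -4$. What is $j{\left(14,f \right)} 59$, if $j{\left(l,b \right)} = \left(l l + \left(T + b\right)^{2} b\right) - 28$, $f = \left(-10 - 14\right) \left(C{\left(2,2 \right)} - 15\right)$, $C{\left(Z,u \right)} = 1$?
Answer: $2185090488$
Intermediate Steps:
$f = 336$ ($f = \left(-10 - 14\right) \left(1 - 15\right) = \left(-24\right) \left(-14\right) = 336$)
$j{\left(l,b \right)} = -28 + l^{2} + b \left(-4 + b\right)^{2}$ ($j{\left(l,b \right)} = \left(l l + \left(-4 + b\right)^{2} b\right) - 28 = \left(l^{2} + b \left(-4 + b\right)^{2}\right) - 28 = -28 + l^{2} + b \left(-4 + b\right)^{2}$)
$j{\left(14,f \right)} 59 = \left(-28 + 14^{2} + 336 \left(-4 + 336\right)^{2}\right) 59 = \left(-28 + 196 + 336 \cdot 332^{2}\right) 59 = \left(-28 + 196 + 336 \cdot 110224\right) 59 = \left(-28 + 196 + 37035264\right) 59 = 37035432 \cdot 59 = 2185090488$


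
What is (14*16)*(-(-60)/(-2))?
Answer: -6720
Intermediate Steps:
(14*16)*(-(-60)/(-2)) = 224*(-(-60)*(-1)/2) = 224*(-12*5/2) = 224*(-30) = -6720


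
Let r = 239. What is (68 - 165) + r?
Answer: 142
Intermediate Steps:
(68 - 165) + r = (68 - 165) + 239 = -97 + 239 = 142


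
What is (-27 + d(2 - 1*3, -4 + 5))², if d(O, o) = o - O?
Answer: 625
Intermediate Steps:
(-27 + d(2 - 1*3, -4 + 5))² = (-27 + ((-4 + 5) - (2 - 1*3)))² = (-27 + (1 - (2 - 3)))² = (-27 + (1 - 1*(-1)))² = (-27 + (1 + 1))² = (-27 + 2)² = (-25)² = 625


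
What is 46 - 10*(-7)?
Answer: 116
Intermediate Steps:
46 - 10*(-7) = 46 + 70 = 116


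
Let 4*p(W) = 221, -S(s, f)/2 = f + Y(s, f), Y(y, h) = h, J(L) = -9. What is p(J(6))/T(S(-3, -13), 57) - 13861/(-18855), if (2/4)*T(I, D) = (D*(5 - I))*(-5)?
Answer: 99300781/134700120 ≈ 0.73720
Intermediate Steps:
S(s, f) = -4*f (S(s, f) = -2*(f + f) = -4*f)
p(W) = 221/4 (p(W) = (1/4)*221 = 221/4)
T(I, D) = -10*D*(5 - I) (T(I, D) = 2*((D*(5 - I))*(-5)) = 2*(-5*D*(5 - I)) = -10*D*(5 - I))
p(J(6))/T(S(-3, -13), 57) - 13861/(-18855) = 221/(4*((10*57*(-5 - 4*(-13))))) - 13861/(-18855) = 221/(4*((10*57*(-5 + 52)))) - 13861*(-1/18855) = 221/(4*((10*57*47))) + 13861/18855 = (221/4)/26790 + 13861/18855 = (221/4)*(1/26790) + 13861/18855 = 221/107160 + 13861/18855 = 99300781/134700120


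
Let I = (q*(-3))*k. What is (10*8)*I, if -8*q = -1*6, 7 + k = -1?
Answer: 1440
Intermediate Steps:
k = -8 (k = -7 - 1 = -8)
q = ¾ (q = -(-1)*6/8 = -⅛*(-6) = ¾ ≈ 0.75000)
I = 18 (I = ((¾)*(-3))*(-8) = -9/4*(-8) = 18)
(10*8)*I = (10*8)*18 = 80*18 = 1440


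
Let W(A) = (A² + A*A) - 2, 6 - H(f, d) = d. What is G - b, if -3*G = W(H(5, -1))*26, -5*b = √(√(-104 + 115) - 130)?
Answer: -832 + I*√(130 - √11)/5 ≈ -832.0 + 2.2511*I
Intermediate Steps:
H(f, d) = 6 - d
b = -√(-130 + √11)/5 (b = -√(√(-104 + 115) - 130)/5 = -√(√11 - 130)/5 = -√(-130 + √11)/5 ≈ -2.2511*I)
W(A) = -2 + 2*A² (W(A) = (A² + A²) - 2 = 2*A² - 2 = -2 + 2*A²)
G = -832 (G = -(-2 + 2*(6 - 1*(-1))²)*26/3 = -(-2 + 2*(6 + 1)²)*26/3 = -(-2 + 2*7²)*26/3 = -(-2 + 2*49)*26/3 = -(-2 + 98)*26/3 = -32*26 = -⅓*2496 = -832)
G - b = -832 - (-1)*I*√(130 - √11)/5 = -832 + I*√(130 - √11)/5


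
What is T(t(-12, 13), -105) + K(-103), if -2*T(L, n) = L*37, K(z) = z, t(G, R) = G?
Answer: 119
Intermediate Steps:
T(L, n) = -37*L/2 (T(L, n) = -L*37/2 = -37*L/2)
T(t(-12, 13), -105) + K(-103) = -37/2*(-12) - 103 = 222 - 103 = 119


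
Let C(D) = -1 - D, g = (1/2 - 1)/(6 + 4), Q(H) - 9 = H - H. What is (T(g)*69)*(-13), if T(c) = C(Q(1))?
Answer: 8970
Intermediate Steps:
Q(H) = 9 (Q(H) = 9 + (H - H) = 9 + 0 = 9)
g = -1/20 (g = (1/2 - 1)/10 = -1/2*1/10 = -1/20 ≈ -0.050000)
T(c) = -10 (T(c) = -1 - 1*9 = -1 - 9 = -10)
(T(g)*69)*(-13) = -10*69*(-13) = -690*(-13) = 8970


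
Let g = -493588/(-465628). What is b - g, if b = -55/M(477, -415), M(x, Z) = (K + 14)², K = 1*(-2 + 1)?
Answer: -27256478/19672783 ≈ -1.3855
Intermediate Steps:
K = -1 (K = 1*(-1) = -1)
M(x, Z) = 169 (M(x, Z) = (-1 + 14)² = 13² = 169)
g = 123397/116407 (g = -493588*(-1/465628) = 123397/116407 ≈ 1.0600)
b = -55/169 ≈ -0.32544
b - g = -55/169 - 1*123397/116407 = -55/169 - 123397/116407 = -27256478/19672783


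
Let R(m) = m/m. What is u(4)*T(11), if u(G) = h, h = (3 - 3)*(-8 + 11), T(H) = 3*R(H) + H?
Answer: 0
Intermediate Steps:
R(m) = 1
T(H) = 3 + H (T(H) = 3*1 + H = 3 + H)
h = 0 (h = 0*3 = 0)
u(G) = 0
u(4)*T(11) = 0*(3 + 11) = 0*14 = 0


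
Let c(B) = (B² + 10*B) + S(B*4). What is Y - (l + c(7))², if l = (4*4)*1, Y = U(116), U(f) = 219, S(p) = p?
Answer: -26350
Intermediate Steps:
c(B) = B² + 14*B (c(B) = (B² + 10*B) + B*4 = (B² + 10*B) + 4*B = B² + 14*B)
Y = 219
l = 16 (l = 16*1 = 16)
Y - (l + c(7))² = 219 - (16 + 7*(14 + 7))² = 219 - (16 + 7*21)² = 219 - (16 + 147)² = 219 - 1*163² = 219 - 1*26569 = 219 - 26569 = -26350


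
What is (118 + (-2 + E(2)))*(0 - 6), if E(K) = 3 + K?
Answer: -726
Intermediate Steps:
(118 + (-2 + E(2)))*(0 - 6) = (118 + (-2 + (3 + 2)))*(0 - 6) = (118 + (-2 + 5))*(-6) = (118 + 3)*(-6) = 121*(-6) = -726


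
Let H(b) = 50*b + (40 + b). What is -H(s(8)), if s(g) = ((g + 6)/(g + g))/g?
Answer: -2917/64 ≈ -45.578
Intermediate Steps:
s(g) = (6 + g)/(2*g**2) (s(g) = ((6 + g)/((2*g)))/g = ((6 + g)*(1/(2*g)))/g = ((6 + g)/(2*g))/g = (6 + g)/(2*g**2))
H(b) = 40 + 51*b
-H(s(8)) = -(40 + 51*((1/2)*(6 + 8)/8**2)) = -(40 + 51*((1/2)*(1/64)*14)) = -(40 + 51*(7/64)) = -(40 + 357/64) = -1*2917/64 = -2917/64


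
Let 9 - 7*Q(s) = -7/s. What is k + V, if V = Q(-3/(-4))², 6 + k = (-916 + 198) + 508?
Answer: -92231/441 ≈ -209.14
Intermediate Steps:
Q(s) = 9/7 + 1/s (Q(s) = 9/7 - (-1)/s = 9/7 + 1/s)
k = -216 (k = -6 + ((-916 + 198) + 508) = -6 + (-718 + 508) = -6 - 210 = -216)
V = 3025/441 (V = (9/7 + 1/(-3/(-4)))² = (9/7 + 1/(-3*(-¼)))² = (9/7 + 1/(¾))² = (9/7 + 4/3)² = (55/21)² = 3025/441 ≈ 6.8594)
k + V = -216 + 3025/441 = -92231/441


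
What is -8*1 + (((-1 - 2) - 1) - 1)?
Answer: -13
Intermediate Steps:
-8*1 + (((-1 - 2) - 1) - 1) = -8 + ((-3 - 1) - 1) = -8 + (-4 - 1) = -8 - 5 = -13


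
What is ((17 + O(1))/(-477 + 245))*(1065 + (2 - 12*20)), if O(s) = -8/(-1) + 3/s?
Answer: -5789/58 ≈ -99.810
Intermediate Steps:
O(s) = 8 + 3/s (O(s) = -8*(-1) + 3/s = 8 + 3/s)
((17 + O(1))/(-477 + 245))*(1065 + (2 - 12*20)) = ((17 + (8 + 3/1))/(-477 + 245))*(1065 + (2 - 12*20)) = ((17 + (8 + 3*1))/(-232))*(1065 + (2 - 240)) = ((17 + (8 + 3))*(-1/232))*(1065 - 238) = ((17 + 11)*(-1/232))*827 = (28*(-1/232))*827 = -7/58*827 = -5789/58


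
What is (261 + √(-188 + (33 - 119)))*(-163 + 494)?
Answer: 86391 + 331*I*√274 ≈ 86391.0 + 5479.0*I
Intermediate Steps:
(261 + √(-188 + (33 - 119)))*(-163 + 494) = (261 + √(-188 - 86))*331 = (261 + √(-274))*331 = (261 + I*√274)*331 = 86391 + 331*I*√274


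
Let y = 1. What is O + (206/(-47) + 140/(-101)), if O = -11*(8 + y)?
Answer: -497339/4747 ≈ -104.77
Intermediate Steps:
O = -99 (O = -11*(8 + 1) = -11*9 = -99)
O + (206/(-47) + 140/(-101)) = -99 + (206/(-47) + 140/(-101)) = -99 + (206*(-1/47) + 140*(-1/101)) = -99 + (-206/47 - 140/101) = -99 - 27386/4747 = -497339/4747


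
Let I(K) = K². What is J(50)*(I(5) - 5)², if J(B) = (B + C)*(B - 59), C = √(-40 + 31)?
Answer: -180000 - 10800*I ≈ -1.8e+5 - 10800.0*I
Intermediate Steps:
C = 3*I (C = √(-9) = 3*I ≈ 3.0*I)
J(B) = (-59 + B)*(B + 3*I) (J(B) = (B + 3*I)*(B - 59) = (B + 3*I)*(-59 + B) = (-59 + B)*(B + 3*I))
J(50)*(I(5) - 5)² = (50² - 177*I + 50*(-59 + 3*I))*(5² - 5)² = (2500 - 177*I + (-2950 + 150*I))*(25 - 5)² = (-450 - 27*I)*20² = (-450 - 27*I)*400 = -180000 - 10800*I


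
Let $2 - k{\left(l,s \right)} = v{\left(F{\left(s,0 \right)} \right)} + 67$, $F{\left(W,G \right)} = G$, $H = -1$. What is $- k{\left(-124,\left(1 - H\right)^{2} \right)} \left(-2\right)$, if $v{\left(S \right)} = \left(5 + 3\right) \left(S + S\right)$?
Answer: $-130$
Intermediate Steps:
$v{\left(S \right)} = 16 S$ ($v{\left(S \right)} = 8 \cdot 2 S = 16 S$)
$k{\left(l,s \right)} = -65$ ($k{\left(l,s \right)} = 2 - \left(16 \cdot 0 + 67\right) = 2 - \left(0 + 67\right) = 2 - 67 = -65$)
$- k{\left(-124,\left(1 - H\right)^{2} \right)} \left(-2\right) = - \left(-65\right) \left(-2\right) = \left(-1\right) 130 = -130$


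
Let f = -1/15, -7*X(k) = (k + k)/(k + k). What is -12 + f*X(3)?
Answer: -1259/105 ≈ -11.990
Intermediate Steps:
X(k) = -⅐ (X(k) = -(k + k)/(7*(k + k)) = -2*k/(7*(2*k)) = -2*k*1/(2*k)/7 = -⅐*1 = -⅐)
f = -1/15 (f = -1*1/15 = -1/15 ≈ -0.066667)
-12 + f*X(3) = -12 - 1/15*(-⅐) = -12 + 1/105 = -1259/105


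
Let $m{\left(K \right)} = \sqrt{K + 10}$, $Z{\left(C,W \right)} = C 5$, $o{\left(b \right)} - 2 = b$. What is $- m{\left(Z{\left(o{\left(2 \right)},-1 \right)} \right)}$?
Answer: $- \sqrt{30} \approx -5.4772$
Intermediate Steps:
$o{\left(b \right)} = 2 + b$
$Z{\left(C,W \right)} = 5 C$
$m{\left(K \right)} = \sqrt{10 + K}$
$- m{\left(Z{\left(o{\left(2 \right)},-1 \right)} \right)} = - \sqrt{10 + 5 \left(2 + 2\right)} = - \sqrt{10 + 5 \cdot 4} = - \sqrt{10 + 20} = - \sqrt{30}$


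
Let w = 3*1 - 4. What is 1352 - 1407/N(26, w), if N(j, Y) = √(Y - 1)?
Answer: 1352 + 1407*I*√2/2 ≈ 1352.0 + 994.9*I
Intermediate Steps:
w = -1 (w = 3 - 4 = -1)
N(j, Y) = √(-1 + Y)
1352 - 1407/N(26, w) = 1352 - 1407/√(-1 - 1) = 1352 - 1407/√(-2) = 1352 - 1407/(I*√2) = 1352 - I*√2/2*(-1407) = 1352 + 1407*I*√2/2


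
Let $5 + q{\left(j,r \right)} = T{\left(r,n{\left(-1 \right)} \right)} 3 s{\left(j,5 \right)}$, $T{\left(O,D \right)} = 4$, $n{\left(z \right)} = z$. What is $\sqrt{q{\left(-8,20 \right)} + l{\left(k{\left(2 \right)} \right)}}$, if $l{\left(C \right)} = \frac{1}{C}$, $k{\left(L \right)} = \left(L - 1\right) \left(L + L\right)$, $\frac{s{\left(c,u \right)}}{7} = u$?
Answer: $\frac{\sqrt{1661}}{2} \approx 20.378$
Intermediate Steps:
$s{\left(c,u \right)} = 7 u$
$k{\left(L \right)} = 2 L \left(-1 + L\right)$ ($k{\left(L \right)} = \left(-1 + L\right) 2 L = 2 L \left(-1 + L\right)$)
$q{\left(j,r \right)} = 415$ ($q{\left(j,r \right)} = -5 + 4 \cdot 3 \cdot 7 \cdot 5 = -5 + 12 \cdot 35 = -5 + 420 = 415$)
$\sqrt{q{\left(-8,20 \right)} + l{\left(k{\left(2 \right)} \right)}} = \sqrt{415 + \frac{1}{2 \cdot 2 \left(-1 + 2\right)}} = \sqrt{415 + \frac{1}{2 \cdot 2 \cdot 1}} = \sqrt{415 + \frac{1}{4}} = \sqrt{\frac{1661}{4}} = \frac{\sqrt{1661}}{2}$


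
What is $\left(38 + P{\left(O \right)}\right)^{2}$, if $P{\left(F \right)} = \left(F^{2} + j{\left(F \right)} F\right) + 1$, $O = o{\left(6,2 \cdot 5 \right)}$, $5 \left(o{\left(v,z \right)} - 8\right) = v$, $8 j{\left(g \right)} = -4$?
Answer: $\frac{8856576}{625} \approx 14171.0$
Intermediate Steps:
$j{\left(g \right)} = - \frac{1}{2}$ ($j{\left(g \right)} = \frac{1}{8} \left(-4\right) = - \frac{1}{2}$)
$o{\left(v,z \right)} = 8 + \frac{v}{5}$
$O = \frac{46}{5}$ ($O = 8 + \frac{1}{5} \cdot 6 = 8 + \frac{6}{5} = \frac{46}{5} \approx 9.2$)
$P{\left(F \right)} = 1 + F^{2} - \frac{F}{2}$ ($P{\left(F \right)} = \left(F^{2} - \frac{F}{2}\right) + 1 = 1 + F^{2} - \frac{F}{2}$)
$\left(38 + P{\left(O \right)}\right)^{2} = \left(38 + \left(1 + \left(\frac{46}{5}\right)^{2} - \frac{23}{5}\right)\right)^{2} = \left(38 + \left(1 + \frac{2116}{25} - \frac{23}{5}\right)\right)^{2} = \left(38 + \frac{2026}{25}\right)^{2} = \left(\frac{2976}{25}\right)^{2} = \frac{8856576}{625}$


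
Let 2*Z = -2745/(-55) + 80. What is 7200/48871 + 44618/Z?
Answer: 47981866916/69836659 ≈ 687.06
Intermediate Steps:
Z = 1429/22 (Z = (-2745/(-55) + 80)/2 = (-2745*(-1)/55 + 80)/2 = (-61*(-9/11) + 80)/2 = (549/11 + 80)/2 = (½)*(1429/11) = 1429/22 ≈ 64.955)
7200/48871 + 44618/Z = 7200/48871 + 44618/(1429/22) = 7200*(1/48871) + 44618*(22/1429) = 7200/48871 + 981596/1429 = 47981866916/69836659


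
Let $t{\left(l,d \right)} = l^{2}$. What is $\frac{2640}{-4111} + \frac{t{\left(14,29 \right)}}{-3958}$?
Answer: $- \frac{5627438}{8135669} \approx -0.6917$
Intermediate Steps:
$\frac{2640}{-4111} + \frac{t{\left(14,29 \right)}}{-3958} = \frac{2640}{-4111} + \frac{14^{2}}{-3958} = 2640 \left(- \frac{1}{4111}\right) + 196 \left(- \frac{1}{3958}\right) = - \frac{2640}{4111} - \frac{98}{1979} = - \frac{5627438}{8135669}$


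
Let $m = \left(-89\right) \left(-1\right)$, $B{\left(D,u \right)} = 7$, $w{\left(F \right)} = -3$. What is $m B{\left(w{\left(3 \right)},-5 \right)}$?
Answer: $623$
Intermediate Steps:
$m = 89$
$m B{\left(w{\left(3 \right)},-5 \right)} = 89 \cdot 7 = 623$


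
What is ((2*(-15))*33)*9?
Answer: -8910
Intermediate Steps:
((2*(-15))*33)*9 = -30*33*9 = -990*9 = -8910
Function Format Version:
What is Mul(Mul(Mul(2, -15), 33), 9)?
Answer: -8910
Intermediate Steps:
Mul(Mul(Mul(2, -15), 33), 9) = Mul(Mul(-30, 33), 9) = Mul(-990, 9) = -8910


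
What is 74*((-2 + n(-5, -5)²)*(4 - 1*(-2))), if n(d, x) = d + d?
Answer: 43512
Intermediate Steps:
n(d, x) = 2*d
74*((-2 + n(-5, -5)²)*(4 - 1*(-2))) = 74*((-2 + (2*(-5))²)*(4 - 1*(-2))) = 74*((-2 + (-10)²)*(4 + 2)) = 74*((-2 + 100)*6) = 74*(98*6) = 74*588 = 43512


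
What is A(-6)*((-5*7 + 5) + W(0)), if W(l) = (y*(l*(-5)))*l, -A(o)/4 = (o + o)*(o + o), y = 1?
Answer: 17280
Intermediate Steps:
A(o) = -16*o² (A(o) = -4*(o + o)*(o + o) = -4*2*o*2*o = -16*o²)
W(l) = -5*l² (W(l) = (1*(l*(-5)))*l = (1*(-5*l))*l = (-5*l)*l = -5*l²)
A(-6)*((-5*7 + 5) + W(0)) = (-16*(-6)²)*((-5*7 + 5) - 5*0²) = (-16*36)*((-35 + 5) - 5*0) = -576*(-30 + 0) = -576*(-30) = 17280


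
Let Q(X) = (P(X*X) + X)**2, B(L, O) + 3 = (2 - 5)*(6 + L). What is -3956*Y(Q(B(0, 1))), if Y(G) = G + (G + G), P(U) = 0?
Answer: -5233788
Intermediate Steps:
B(L, O) = -21 - 3*L (B(L, O) = -3 + (2 - 5)*(6 + L) = -3 - 3*(6 + L) = -3 + (-18 - 3*L) = -21 - 3*L)
Q(X) = X**2 (Q(X) = (0 + X)**2 = X**2)
Y(G) = 3*G (Y(G) = G + 2*G = 3*G)
-3956*Y(Q(B(0, 1))) = -11868*(-21 - 3*0)**2 = -11868*(-21 + 0)**2 = -11868*(-21)**2 = -11868*441 = -3956*1323 = -5233788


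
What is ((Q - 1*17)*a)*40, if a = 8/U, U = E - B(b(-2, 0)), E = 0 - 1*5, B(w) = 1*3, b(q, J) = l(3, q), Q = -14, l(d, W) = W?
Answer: 1240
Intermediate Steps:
b(q, J) = q
B(w) = 3
E = -5 (E = 0 - 5 = -5)
U = -8 (U = -5 - 1*3 = -5 - 3 = -8)
a = -1 (a = 8/(-8) = 8*(-1/8) = -1)
((Q - 1*17)*a)*40 = ((-14 - 1*17)*(-1))*40 = ((-14 - 17)*(-1))*40 = -31*(-1)*40 = 31*40 = 1240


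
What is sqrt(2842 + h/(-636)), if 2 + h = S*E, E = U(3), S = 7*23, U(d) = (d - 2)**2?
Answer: 3*sqrt(1263)/2 ≈ 53.308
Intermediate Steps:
U(d) = (-2 + d)**2
S = 161
E = 1 (E = (-2 + 3)**2 = 1**2 = 1)
h = 159 (h = -2 + 161*1 = -2 + 161 = 159)
sqrt(2842 + h/(-636)) = sqrt(2842 + 159/(-636)) = sqrt(2842 + 159*(-1/636)) = sqrt(2842 - 1/4) = sqrt(11367/4) = 3*sqrt(1263)/2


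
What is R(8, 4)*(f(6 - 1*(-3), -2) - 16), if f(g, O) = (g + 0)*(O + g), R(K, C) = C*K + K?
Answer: 1880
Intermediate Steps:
R(K, C) = K + C*K
f(g, O) = g*(O + g)
R(8, 4)*(f(6 - 1*(-3), -2) - 16) = (8*(1 + 4))*((6 - 1*(-3))*(-2 + (6 - 1*(-3))) - 16) = (8*5)*((6 + 3)*(-2 + (6 + 3)) - 16) = 40*(9*(-2 + 9) - 16) = 40*(9*7 - 16) = 40*(63 - 16) = 40*47 = 1880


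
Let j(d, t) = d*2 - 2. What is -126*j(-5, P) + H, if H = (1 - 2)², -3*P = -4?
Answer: 1513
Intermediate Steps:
P = 4/3 (P = -(-1)*4*1/3 = -(-1)*4/3 = -⅓*(-4) = 4/3 ≈ 1.3333)
H = 1 (H = (-1)² = 1)
j(d, t) = -2 + 2*d (j(d, t) = 2*d - 2 = -2 + 2*d)
-126*j(-5, P) + H = -126*(-2 + 2*(-5)) + 1 = -126*(-2 - 10) + 1 = -126*(-12) + 1 = 1512 + 1 = 1513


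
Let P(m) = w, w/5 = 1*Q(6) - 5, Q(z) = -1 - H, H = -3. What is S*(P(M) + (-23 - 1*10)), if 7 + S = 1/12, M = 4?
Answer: 332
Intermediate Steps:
Q(z) = 2 (Q(z) = -1 - 1*(-3) = -1 + 3 = 2)
w = -15 (w = 5*(1*2 - 5) = 5*(2 - 5) = 5*(-3) = -15)
P(m) = -15
S = -83/12 (S = -7 + 1/12 = -83/12 ≈ -6.9167)
S*(P(M) + (-23 - 1*10)) = -83*(-15 + (-23 - 1*10))/12 = -83*(-15 + (-23 - 10))/12 = -83*(-15 - 33)/12 = -83/12*(-48) = 332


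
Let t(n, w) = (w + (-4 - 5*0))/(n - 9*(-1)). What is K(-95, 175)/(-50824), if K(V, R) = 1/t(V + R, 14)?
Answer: -89/508240 ≈ -0.00017511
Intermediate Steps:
t(n, w) = (-4 + w)/(9 + n) (t(n, w) = (w + (-4 + 0))/(n + 9) = (w - 4)/(9 + n) = (-4 + w)/(9 + n))
K(V, R) = 9/10 + R/10 + V/10 (K(V, R) = 1/((-4 + 14)/(9 + (V + R))) = 1/(10/(9 + (R + V))) = 1/(10/(9 + R + V)) = 9/10 + R/10 + V/10)
K(-95, 175)/(-50824) = (9/10 + (⅒)*175 + (⅒)*(-95))/(-50824) = (9/10 + 35/2 - 19/2)*(-1/50824) = (89/10)*(-1/50824) = -89/508240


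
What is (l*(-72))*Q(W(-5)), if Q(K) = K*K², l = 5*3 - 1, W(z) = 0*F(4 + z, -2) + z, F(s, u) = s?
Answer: 126000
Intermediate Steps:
W(z) = z (W(z) = 0*(4 + z) + z = 0 + z = z)
l = 14 (l = 15 - 1 = 14)
Q(K) = K³
(l*(-72))*Q(W(-5)) = (14*(-72))*(-5)³ = -1008*(-125) = 126000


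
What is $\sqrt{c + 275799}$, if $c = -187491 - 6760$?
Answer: $2 \sqrt{20387} \approx 285.57$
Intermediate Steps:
$c = -194251$ ($c = -187491 - 6760 = -194251$)
$\sqrt{c + 275799} = \sqrt{-194251 + 275799} = \sqrt{81548} = 2 \sqrt{20387}$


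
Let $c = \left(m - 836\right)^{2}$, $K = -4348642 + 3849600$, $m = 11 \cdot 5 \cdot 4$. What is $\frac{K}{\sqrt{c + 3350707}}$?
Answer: $- \frac{499042 \sqrt{3730163}}{3730163} \approx -258.39$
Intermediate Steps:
$m = 220$ ($m = 55 \cdot 4 = 220$)
$K = -499042$
$c = 379456$ ($c = \left(220 - 836\right)^{2} = \left(-616\right)^{2} = 379456$)
$\frac{K}{\sqrt{c + 3350707}} = - \frac{499042}{\sqrt{379456 + 3350707}} = - \frac{499042}{\sqrt{3730163}} = - 499042 \frac{\sqrt{3730163}}{3730163} = - \frac{499042 \sqrt{3730163}}{3730163}$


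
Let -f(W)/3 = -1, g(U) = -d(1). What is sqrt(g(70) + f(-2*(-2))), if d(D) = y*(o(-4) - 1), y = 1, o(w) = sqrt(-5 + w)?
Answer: sqrt(2)*(3 - I)/2 ≈ 2.1213 - 0.70711*I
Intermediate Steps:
d(D) = -1 + 3*I (d(D) = 1*(sqrt(-5 - 4) - 1) = 1*(sqrt(-9) - 1) = 1*(3*I - 1) = 1*(-1 + 3*I) = -1 + 3*I)
g(U) = 1 - 3*I (g(U) = -(-1 + 3*I) = 1 - 3*I)
f(W) = 3 (f(W) = -3*(-1) = 3)
sqrt(g(70) + f(-2*(-2))) = sqrt((1 - 3*I) + 3) = sqrt(4 - 3*I) = sqrt(2)*(3 - I)/2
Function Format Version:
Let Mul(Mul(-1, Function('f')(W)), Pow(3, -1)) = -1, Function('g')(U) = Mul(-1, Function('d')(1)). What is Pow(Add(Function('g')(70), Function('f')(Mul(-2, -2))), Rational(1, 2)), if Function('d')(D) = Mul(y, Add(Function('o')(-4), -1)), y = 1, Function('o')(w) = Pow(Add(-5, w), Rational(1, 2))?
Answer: Mul(Rational(1, 2), Pow(2, Rational(1, 2)), Add(3, Mul(-1, I))) ≈ Add(2.1213, Mul(-0.70711, I))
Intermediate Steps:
Function('d')(D) = Add(-1, Mul(3, I)) (Function('d')(D) = Mul(1, Add(Pow(Add(-5, -4), Rational(1, 2)), -1)) = Mul(1, Add(Pow(-9, Rational(1, 2)), -1)) = Mul(1, Add(Mul(3, I), -1)) = Mul(1, Add(-1, Mul(3, I))) = Add(-1, Mul(3, I)))
Function('g')(U) = Add(1, Mul(-3, I)) (Function('g')(U) = Mul(-1, Add(-1, Mul(3, I))) = Add(1, Mul(-3, I)))
Function('f')(W) = 3 (Function('f')(W) = Mul(-3, -1) = 3)
Pow(Add(Function('g')(70), Function('f')(Mul(-2, -2))), Rational(1, 2)) = Pow(Add(Add(1, Mul(-3, I)), 3), Rational(1, 2)) = Pow(Add(4, Mul(-3, I)), Rational(1, 2)) = Mul(Rational(1, 2), Pow(2, Rational(1, 2)), Add(3, Mul(-1, I)))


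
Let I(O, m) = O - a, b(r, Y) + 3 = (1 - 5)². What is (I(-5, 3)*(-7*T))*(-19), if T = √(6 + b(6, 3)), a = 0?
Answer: -665*√19 ≈ -2898.7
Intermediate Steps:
b(r, Y) = 13 (b(r, Y) = -3 + (1 - 5)² = -3 + (-4)² = -3 + 16 = 13)
I(O, m) = O (I(O, m) = O - 1*0 = O + 0 = O)
T = √19 (T = √(6 + 13) = √19 ≈ 4.3589)
(I(-5, 3)*(-7*T))*(-19) = -(-35)*√19*(-19) = (35*√19)*(-19) = -665*√19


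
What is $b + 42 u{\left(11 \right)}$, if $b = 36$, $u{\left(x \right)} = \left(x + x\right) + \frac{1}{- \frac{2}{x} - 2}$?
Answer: $\frac{3763}{4} \approx 940.75$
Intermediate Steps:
$u{\left(x \right)} = \frac{1}{-2 - \frac{2}{x}} + 2 x$ ($u{\left(x \right)} = 2 x + \frac{1}{-2 - \frac{2}{x}} = \frac{1}{-2 - \frac{2}{x}} + 2 x$)
$b + 42 u{\left(11 \right)} = 36 + 42 \cdot \frac{1}{2} \cdot 11 \frac{1}{1 + 11} \left(3 + 4 \cdot 11\right) = 36 + 42 \cdot \frac{1}{2} \cdot 11 \cdot \frac{1}{12} \left(3 + 44\right) = 36 + 42 \cdot \frac{1}{2} \cdot 11 \cdot \frac{1}{12} \cdot 47 = 36 + 42 \cdot \frac{517}{24} = 36 + \frac{3619}{4} = \frac{3763}{4}$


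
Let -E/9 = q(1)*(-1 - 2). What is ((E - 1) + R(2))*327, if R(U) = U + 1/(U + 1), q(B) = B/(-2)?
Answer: -7957/2 ≈ -3978.5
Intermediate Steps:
q(B) = -B/2 (q(B) = B*(-½) = -B/2)
R(U) = U + 1/(1 + U)
E = -27/2 (E = -9*(-½*1)*(-1 - 2) = -(-9)*(-3)/2 = -9*3/2 = -27/2 ≈ -13.500)
((E - 1) + R(2))*327 = ((-27/2 - 1) + (1 + 2 + 2²)/(1 + 2))*327 = (-29/2 + (1 + 2 + 4)/3)*327 = (-29/2 + (⅓)*7)*327 = (-29/2 + 7/3)*327 = -73/6*327 = -7957/2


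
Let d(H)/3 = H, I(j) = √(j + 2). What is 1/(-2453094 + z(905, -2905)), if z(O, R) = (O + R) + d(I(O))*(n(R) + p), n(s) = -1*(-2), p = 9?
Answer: -2455094/6027485561113 - 33*√907/6027485561113 ≈ -4.0748e-7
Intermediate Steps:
I(j) = √(2 + j)
d(H) = 3*H
n(s) = 2
z(O, R) = O + R + 33*√(2 + O) (z(O, R) = (O + R) + (3*√(2 + O))*(2 + 9) = (O + R) + (3*√(2 + O))*11 = (O + R) + 33*√(2 + O) = O + R + 33*√(2 + O))
1/(-2453094 + z(905, -2905)) = 1/(-2453094 + (905 - 2905 + 33*√(2 + 905))) = 1/(-2453094 + (905 - 2905 + 33*√907)) = 1/(-2453094 + (-2000 + 33*√907)) = 1/(-2455094 + 33*√907)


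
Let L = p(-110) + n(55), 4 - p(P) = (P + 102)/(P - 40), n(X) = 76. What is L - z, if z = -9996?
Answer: 755696/75 ≈ 10076.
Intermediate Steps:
p(P) = 4 - (102 + P)/(-40 + P) (p(P) = 4 - (P + 102)/(P - 40) = 4 - (102 + P)/(-40 + P))
L = 5996/75 (L = (-262 + 3*(-110))/(-40 - 110) + 76 = (-262 - 330)/(-150) + 76 = -1/150*(-592) + 76 = 296/75 + 76 = 5996/75 ≈ 79.947)
L - z = 5996/75 - 1*(-9996) = 5996/75 + 9996 = 755696/75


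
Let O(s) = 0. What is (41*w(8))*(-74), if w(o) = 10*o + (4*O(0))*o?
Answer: -242720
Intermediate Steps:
w(o) = 10*o (w(o) = 10*o + (4*0)*o = 10*o + 0*o = 10*o + 0 = 10*o)
(41*w(8))*(-74) = (41*(10*8))*(-74) = (41*80)*(-74) = 3280*(-74) = -242720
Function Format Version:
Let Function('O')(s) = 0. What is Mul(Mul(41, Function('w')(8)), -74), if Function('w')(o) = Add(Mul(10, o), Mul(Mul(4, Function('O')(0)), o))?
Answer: -242720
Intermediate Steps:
Function('w')(o) = Mul(10, o) (Function('w')(o) = Add(Mul(10, o), Mul(Mul(4, 0), o)) = Add(Mul(10, o), Mul(0, o)) = Add(Mul(10, o), 0) = Mul(10, o))
Mul(Mul(41, Function('w')(8)), -74) = Mul(Mul(41, Mul(10, 8)), -74) = Mul(Mul(41, 80), -74) = Mul(3280, -74) = -242720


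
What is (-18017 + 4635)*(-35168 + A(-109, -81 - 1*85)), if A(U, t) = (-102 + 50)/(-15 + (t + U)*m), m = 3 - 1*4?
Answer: 2353104262/5 ≈ 4.7062e+8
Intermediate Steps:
m = -1 (m = 3 - 4 = -1)
A(U, t) = -52/(-15 - U - t) (A(U, t) = (-102 + 50)/(-15 + (t + U)*(-1)) = -52/(-15 + (U + t)*(-1)) = -52/(-15 + (-U - t)) = -52/(-15 - U - t))
(-18017 + 4635)*(-35168 + A(-109, -81 - 1*85)) = (-18017 + 4635)*(-35168 + 52/(15 - 109 + (-81 - 1*85))) = -13382*(-35168 + 52/(15 - 109 + (-81 - 85))) = -13382*(-35168 + 52/(15 - 109 - 166)) = -13382*(-35168 + 52/(-260)) = -13382*(-35168 + 52*(-1/260)) = -13382*(-35168 - ⅕) = -13382*(-175841/5) = 2353104262/5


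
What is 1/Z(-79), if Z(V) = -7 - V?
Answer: 1/72 ≈ 0.013889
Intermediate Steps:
1/Z(-79) = 1/(-7 - 1*(-79)) = 1/(-7 + 79) = 1/72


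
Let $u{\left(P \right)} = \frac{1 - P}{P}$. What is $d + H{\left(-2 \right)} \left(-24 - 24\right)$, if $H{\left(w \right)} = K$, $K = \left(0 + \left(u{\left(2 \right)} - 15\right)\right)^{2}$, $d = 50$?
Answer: $-11482$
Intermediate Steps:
$u{\left(P \right)} = \frac{1 - P}{P}$
$K = \frac{961}{4}$ ($K = \left(0 - \left(15 - \frac{1 - 2}{2}\right)\right)^{2} = \left(0 + \left(\frac{1}{2} \left(-1\right) - 15\right)\right)^{2} = \left(0 - \frac{31}{2}\right)^{2} = \left(- \frac{31}{2}\right)^{2} = \frac{961}{4} \approx 240.25$)
$H{\left(w \right)} = \frac{961}{4}$
$d + H{\left(-2 \right)} \left(-24 - 24\right) = 50 + \frac{961 \left(-24 - 24\right)}{4} = 50 + \frac{961}{4} \left(-48\right) = 50 - 11532 = -11482$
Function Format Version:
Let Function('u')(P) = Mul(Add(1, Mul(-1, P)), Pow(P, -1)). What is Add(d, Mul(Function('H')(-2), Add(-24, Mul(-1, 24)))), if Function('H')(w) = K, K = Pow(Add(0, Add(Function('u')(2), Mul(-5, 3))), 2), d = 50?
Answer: -11482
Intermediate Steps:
Function('u')(P) = Mul(Pow(P, -1), Add(1, Mul(-1, P)))
K = Rational(961, 4) (K = Pow(Add(0, Add(Mul(Pow(2, -1), Add(1, Mul(-1, 2))), Mul(-5, 3))), 2) = Pow(Add(0, Add(Mul(Rational(1, 2), Add(1, -2)), -15)), 2) = Pow(Add(0, Add(Mul(Rational(1, 2), -1), -15)), 2) = Pow(Add(0, Add(Rational(-1, 2), -15)), 2) = Pow(Add(0, Rational(-31, 2)), 2) = Pow(Rational(-31, 2), 2) = Rational(961, 4) ≈ 240.25)
Function('H')(w) = Rational(961, 4)
Add(d, Mul(Function('H')(-2), Add(-24, Mul(-1, 24)))) = Add(50, Mul(Rational(961, 4), Add(-24, Mul(-1, 24)))) = Add(50, Mul(Rational(961, 4), Add(-24, -24))) = Add(50, Mul(Rational(961, 4), -48)) = Add(50, -11532) = -11482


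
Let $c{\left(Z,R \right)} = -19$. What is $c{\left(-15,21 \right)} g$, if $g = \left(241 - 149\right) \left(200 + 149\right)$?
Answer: $-610052$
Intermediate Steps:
$g = 32108$ ($g = 92 \cdot 349 = 32108$)
$c{\left(-15,21 \right)} g = \left(-19\right) 32108 = -610052$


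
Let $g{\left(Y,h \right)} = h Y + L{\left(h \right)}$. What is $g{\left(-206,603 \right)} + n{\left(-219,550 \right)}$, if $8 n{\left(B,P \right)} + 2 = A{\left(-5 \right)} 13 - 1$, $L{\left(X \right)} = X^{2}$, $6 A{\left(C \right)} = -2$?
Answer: $\frac{2872681}{12} \approx 2.3939 \cdot 10^{5}$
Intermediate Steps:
$A{\left(C \right)} = - \frac{1}{3}$ ($A{\left(C \right)} = \frac{1}{6} \left(-2\right) = - \frac{1}{3}$)
$g{\left(Y,h \right)} = h^{2} + Y h$ ($g{\left(Y,h \right)} = h Y + h^{2} = Y h + h^{2} = h^{2} + Y h$)
$n{\left(B,P \right)} = - \frac{11}{12}$ ($n{\left(B,P \right)} = - \frac{1}{4} + \frac{\left(- \frac{1}{3}\right) 13 - 1}{8} = - \frac{1}{4} + \frac{- \frac{13}{3} - 1}{8} = - \frac{1}{4} + \frac{1}{8} \left(- \frac{16}{3}\right) = - \frac{1}{4} - \frac{2}{3} = - \frac{11}{12}$)
$g{\left(-206,603 \right)} + n{\left(-219,550 \right)} = 603 \left(-206 + 603\right) - \frac{11}{12} = 603 \cdot 397 - \frac{11}{12} = 239391 - \frac{11}{12} = \frac{2872681}{12}$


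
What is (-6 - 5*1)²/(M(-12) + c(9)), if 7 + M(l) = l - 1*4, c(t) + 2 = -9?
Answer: -121/34 ≈ -3.5588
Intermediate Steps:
c(t) = -11 (c(t) = -2 - 9 = -11)
M(l) = -11 + l (M(l) = -7 + (l - 1*4) = -7 + (l - 4) = -7 + (-4 + l) = -11 + l)
(-6 - 5*1)²/(M(-12) + c(9)) = (-6 - 5*1)²/((-11 - 12) - 11) = (-6 - 5)²/(-23 - 11) = (-11)²/(-34) = 121*(-1/34) = -121/34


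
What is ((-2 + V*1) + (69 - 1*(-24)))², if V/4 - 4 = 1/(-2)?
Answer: 11025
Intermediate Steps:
V = 14 (V = 16 + 4/(-2) = 16 + 4*(-½) = 16 - 2 = 14)
((-2 + V*1) + (69 - 1*(-24)))² = ((-2 + 14*1) + (69 - 1*(-24)))² = ((-2 + 14) + (69 + 24))² = (12 + 93)² = 105² = 11025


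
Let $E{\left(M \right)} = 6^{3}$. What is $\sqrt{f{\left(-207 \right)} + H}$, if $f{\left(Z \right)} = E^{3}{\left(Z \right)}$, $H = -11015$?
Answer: $\sqrt{10066681} \approx 3172.8$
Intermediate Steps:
$E{\left(M \right)} = 216$
$f{\left(Z \right)} = 10077696$ ($f{\left(Z \right)} = 216^{3} = 10077696$)
$\sqrt{f{\left(-207 \right)} + H} = \sqrt{10077696 - 11015} = \sqrt{10066681}$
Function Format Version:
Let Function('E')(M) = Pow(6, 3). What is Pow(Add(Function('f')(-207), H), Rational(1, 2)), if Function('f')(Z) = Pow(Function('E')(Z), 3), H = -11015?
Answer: Pow(10066681, Rational(1, 2)) ≈ 3172.8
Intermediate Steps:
Function('E')(M) = 216
Function('f')(Z) = 10077696 (Function('f')(Z) = Pow(216, 3) = 10077696)
Pow(Add(Function('f')(-207), H), Rational(1, 2)) = Pow(Add(10077696, -11015), Rational(1, 2)) = Pow(10066681, Rational(1, 2))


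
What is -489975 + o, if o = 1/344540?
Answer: -168815986499/344540 ≈ -4.8998e+5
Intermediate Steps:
o = 1/344540 ≈ 2.9024e-6
-489975 + o = -489975 + 1/344540 = -168815986499/344540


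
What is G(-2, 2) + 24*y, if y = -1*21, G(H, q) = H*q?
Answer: -508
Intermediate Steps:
y = -21
G(-2, 2) + 24*y = -2*2 + 24*(-21) = -4 - 504 = -508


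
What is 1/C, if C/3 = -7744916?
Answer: -1/23234748 ≈ -4.3039e-8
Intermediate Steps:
C = -23234748 (C = 3*(-7744916) = -23234748)
1/C = 1/(-23234748) = -1/23234748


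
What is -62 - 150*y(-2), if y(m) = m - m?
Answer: -62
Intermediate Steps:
y(m) = 0
-62 - 150*y(-2) = -62 - 150*0 = -62 + 0 = -62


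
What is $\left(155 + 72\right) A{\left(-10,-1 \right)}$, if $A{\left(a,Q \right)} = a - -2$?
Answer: $-1816$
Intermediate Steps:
$A{\left(a,Q \right)} = 2 + a$ ($A{\left(a,Q \right)} = a + 2 = 2 + a$)
$\left(155 + 72\right) A{\left(-10,-1 \right)} = \left(155 + 72\right) \left(2 - 10\right) = 227 \left(-8\right) = -1816$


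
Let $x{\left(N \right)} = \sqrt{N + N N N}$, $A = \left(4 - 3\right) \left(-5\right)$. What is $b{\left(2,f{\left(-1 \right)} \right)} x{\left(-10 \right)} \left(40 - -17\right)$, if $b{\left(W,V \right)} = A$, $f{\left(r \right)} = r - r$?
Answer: $- 285 i \sqrt{1010} \approx - 9057.4 i$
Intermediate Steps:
$A = -5$ ($A = 1 \left(-5\right) = -5$)
$f{\left(r \right)} = 0$
$b{\left(W,V \right)} = -5$
$x{\left(N \right)} = \sqrt{N + N^{3}}$ ($x{\left(N \right)} = \sqrt{N + N^{2} N} = \sqrt{N + N^{3}}$)
$b{\left(2,f{\left(-1 \right)} \right)} x{\left(-10 \right)} \left(40 - -17\right) = - 5 \sqrt{-10 + \left(-10\right)^{3}} \left(40 - -17\right) = - 5 \sqrt{-10 - 1000} \left(40 + 17\right) = - 5 \sqrt{-1010} \cdot 57 = - 5 i \sqrt{1010} \cdot 57 = - 285 i \sqrt{1010}$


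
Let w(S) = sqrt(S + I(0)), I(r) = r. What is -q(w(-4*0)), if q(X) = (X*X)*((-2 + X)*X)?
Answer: 0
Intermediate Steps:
w(S) = sqrt(S) (w(S) = sqrt(S + 0) = sqrt(S))
q(X) = X**3*(-2 + X) (q(X) = X**2*(X*(-2 + X)) = X**3*(-2 + X))
-q(w(-4*0)) = -(sqrt(-4*0))**3*(-2 + sqrt(-4*0)) = -(sqrt(0))**3*(-2 + sqrt(0)) = -0**3*(-2 + 0) = -0*(-2) = -1*0 = 0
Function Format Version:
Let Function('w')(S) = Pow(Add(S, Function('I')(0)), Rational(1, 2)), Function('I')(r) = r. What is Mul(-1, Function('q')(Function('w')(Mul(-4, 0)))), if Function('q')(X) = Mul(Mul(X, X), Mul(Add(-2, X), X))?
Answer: 0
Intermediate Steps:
Function('w')(S) = Pow(S, Rational(1, 2)) (Function('w')(S) = Pow(Add(S, 0), Rational(1, 2)) = Pow(S, Rational(1, 2)))
Function('q')(X) = Mul(Pow(X, 3), Add(-2, X)) (Function('q')(X) = Mul(Pow(X, 2), Mul(X, Add(-2, X))) = Mul(Pow(X, 3), Add(-2, X)))
Mul(-1, Function('q')(Function('w')(Mul(-4, 0)))) = Mul(-1, Mul(Pow(Pow(Mul(-4, 0), Rational(1, 2)), 3), Add(-2, Pow(Mul(-4, 0), Rational(1, 2))))) = Mul(-1, Mul(Pow(Pow(0, Rational(1, 2)), 3), Add(-2, Pow(0, Rational(1, 2))))) = Mul(-1, Mul(Pow(0, 3), Add(-2, 0))) = Mul(-1, Mul(0, -2)) = Mul(-1, 0) = 0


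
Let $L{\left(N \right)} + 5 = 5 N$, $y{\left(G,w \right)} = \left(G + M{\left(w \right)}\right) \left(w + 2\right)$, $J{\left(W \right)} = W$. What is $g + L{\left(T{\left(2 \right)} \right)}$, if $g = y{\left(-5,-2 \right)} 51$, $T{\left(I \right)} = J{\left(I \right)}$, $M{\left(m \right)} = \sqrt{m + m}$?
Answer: $5$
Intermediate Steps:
$M{\left(m \right)} = \sqrt{2} \sqrt{m}$ ($M{\left(m \right)} = \sqrt{2 m} = \sqrt{2} \sqrt{m}$)
$y{\left(G,w \right)} = \left(2 + w\right) \left(G + \sqrt{2} \sqrt{w}\right)$ ($y{\left(G,w \right)} = \left(G + \sqrt{2} \sqrt{w}\right) \left(w + 2\right) = \left(G + \sqrt{2} \sqrt{w}\right) \left(2 + w\right) = \left(2 + w\right) \left(G + \sqrt{2} \sqrt{w}\right)$)
$T{\left(I \right)} = I$
$L{\left(N \right)} = -5 + 5 N$
$g = 0$ ($g = \left(2 \left(-5\right) - -10 + \sqrt{2} \left(-2\right)^{\frac{3}{2}} + 2 \sqrt{2} \sqrt{-2}\right) 51 = \left(-10 + 10 + \sqrt{2} \left(- 2 i \sqrt{2}\right) + 2 \sqrt{2} i \sqrt{2}\right) 51 = \left(-10 + 10 - 4 i + 4 i\right) 51 = 0 \cdot 51 = 0$)
$g + L{\left(T{\left(2 \right)} \right)} = 0 + \left(-5 + 5 \cdot 2\right) = 0 + \left(-5 + 10\right) = 0 + 5 = 5$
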